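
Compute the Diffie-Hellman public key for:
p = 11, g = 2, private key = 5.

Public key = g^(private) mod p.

Step 1: A = g^a mod p = 2^5 mod 11.
  2^1 mod 11 = 2
  2^2 mod 11 = (2 * 2) mod 11 = 4
  2^3 mod 11 = (4 * 2) mod 11 = 8
  2^4 mod 11 = (8 * 2) mod 11 = 5
  2^5 mod 11 = (5 * 2) mod 11 = 10
Result: A = 10.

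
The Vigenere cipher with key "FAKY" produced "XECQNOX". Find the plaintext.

Step 1: Extend key: FAKYFAK
Step 2: Decrypt each letter (c - k) mod 26:
  X(23) - F(5) = (23-5) mod 26 = 18 = S
  E(4) - A(0) = (4-0) mod 26 = 4 = E
  C(2) - K(10) = (2-10) mod 26 = 18 = S
  Q(16) - Y(24) = (16-24) mod 26 = 18 = S
  N(13) - F(5) = (13-5) mod 26 = 8 = I
  O(14) - A(0) = (14-0) mod 26 = 14 = O
  X(23) - K(10) = (23-10) mod 26 = 13 = N
Plaintext: SESSION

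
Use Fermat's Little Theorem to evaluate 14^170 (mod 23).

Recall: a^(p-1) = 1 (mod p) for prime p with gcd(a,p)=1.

Step 1: Since 23 is prime, by Fermat's Little Theorem: 14^22 = 1 (mod 23).
Step 2: Reduce exponent: 170 mod 22 = 16.
Step 3: So 14^170 = 14^16 (mod 23).
Step 4: 14^16 mod 23 = 8.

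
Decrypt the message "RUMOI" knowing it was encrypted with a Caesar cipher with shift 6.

Step 1: Reverse the shift by subtracting 6 from each letter position.
  R (position 17) -> position (17-6) mod 26 = 11 -> L
  U (position 20) -> position (20-6) mod 26 = 14 -> O
  M (position 12) -> position (12-6) mod 26 = 6 -> G
  O (position 14) -> position (14-6) mod 26 = 8 -> I
  I (position 8) -> position (8-6) mod 26 = 2 -> C
Decrypted message: LOGIC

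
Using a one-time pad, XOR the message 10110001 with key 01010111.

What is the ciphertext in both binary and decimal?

Step 1: Write out the XOR operation bit by bit:
  Message: 10110001
  Key:     01010111
  XOR:     11100110
Step 2: Convert to decimal: 11100110 = 230.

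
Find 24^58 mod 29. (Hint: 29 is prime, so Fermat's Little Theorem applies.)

Step 1: Since 29 is prime, by Fermat's Little Theorem: 24^28 = 1 (mod 29).
Step 2: Reduce exponent: 58 mod 28 = 2.
Step 3: So 24^58 = 24^2 (mod 29).
Step 4: 24^2 mod 29 = 25.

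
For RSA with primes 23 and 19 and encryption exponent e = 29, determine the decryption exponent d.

Step 1: n = 23 * 19 = 437.
Step 2: phi(n) = 22 * 18 = 396.
Step 3: Find d such that 29 * d = 1 (mod 396).
Step 4: d = 29^(-1) mod 396 = 41.
Verification: 29 * 41 = 1189 = 3 * 396 + 1.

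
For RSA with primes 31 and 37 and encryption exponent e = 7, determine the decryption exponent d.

Step 1: n = 31 * 37 = 1147.
Step 2: phi(n) = 30 * 36 = 1080.
Step 3: Find d such that 7 * d = 1 (mod 1080).
Step 4: d = 7^(-1) mod 1080 = 463.
Verification: 7 * 463 = 3241 = 3 * 1080 + 1.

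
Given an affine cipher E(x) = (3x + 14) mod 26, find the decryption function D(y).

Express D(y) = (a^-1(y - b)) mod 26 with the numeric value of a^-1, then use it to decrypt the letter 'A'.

Step 1: Find a^-1, the modular inverse of 3 mod 26.
Step 2: We need 3 * a^-1 = 1 (mod 26).
Step 3: 3 * 9 = 27 = 1 * 26 + 1, so a^-1 = 9.
Step 4: D(y) = 9(y - 14) mod 26.
Step 5: Apply to 'A' (y = 0): D(0) = 9 * (0 - 14) mod 26 = 9 * -14 mod 26 = 4 -> 'E'.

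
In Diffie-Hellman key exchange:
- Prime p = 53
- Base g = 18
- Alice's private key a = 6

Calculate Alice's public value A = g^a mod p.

Step 1: A = g^a mod p = 18^6 mod 53.
  18^1 mod 53 = 18
  18^2 mod 53 = (18 * 18) mod 53 = 6
  18^3 mod 53 = (6 * 18) mod 53 = 2
  18^4 mod 53 = (2 * 18) mod 53 = 36
  18^5 mod 53 = (36 * 18) mod 53 = 12
  18^6 mod 53 = (12 * 18) mod 53 = 4
Result: A = 4.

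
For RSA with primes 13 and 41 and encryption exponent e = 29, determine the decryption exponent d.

Step 1: n = 13 * 41 = 533.
Step 2: phi(n) = 12 * 40 = 480.
Step 3: Find d such that 29 * d = 1 (mod 480).
Step 4: d = 29^(-1) mod 480 = 149.
Verification: 29 * 149 = 4321 = 9 * 480 + 1.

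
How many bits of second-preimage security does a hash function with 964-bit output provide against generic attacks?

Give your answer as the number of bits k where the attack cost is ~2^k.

Step 1: The hash has a 964-bit output.
Step 2: Second-preimage resistance means: given a specific input x, it should be infeasible to find a different y with h(y) = h(x).
With a 964-bit output, a generic search for a second preimage costs about 2^964 evaluations (each trial matches the fixed target with probability 2^-964).
Step 3: Security level = 964 bits.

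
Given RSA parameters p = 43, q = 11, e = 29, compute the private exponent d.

Step 1: n = 43 * 11 = 473.
Step 2: phi(n) = 42 * 10 = 420.
Step 3: Find d such that 29 * d = 1 (mod 420).
Step 4: d = 29^(-1) mod 420 = 29.
Verification: 29 * 29 = 841 = 2 * 420 + 1.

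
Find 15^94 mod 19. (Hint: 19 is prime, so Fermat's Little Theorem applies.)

Step 1: Since 19 is prime, by Fermat's Little Theorem: 15^18 = 1 (mod 19).
Step 2: Reduce exponent: 94 mod 18 = 4.
Step 3: So 15^94 = 15^4 (mod 19).
Step 4: 15^4 mod 19 = 9.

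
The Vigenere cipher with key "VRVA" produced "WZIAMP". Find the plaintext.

Step 1: Extend key: VRVAVR
Step 2: Decrypt each letter (c - k) mod 26:
  W(22) - V(21) = (22-21) mod 26 = 1 = B
  Z(25) - R(17) = (25-17) mod 26 = 8 = I
  I(8) - V(21) = (8-21) mod 26 = 13 = N
  A(0) - A(0) = (0-0) mod 26 = 0 = A
  M(12) - V(21) = (12-21) mod 26 = 17 = R
  P(15) - R(17) = (15-17) mod 26 = 24 = Y
Plaintext: BINARY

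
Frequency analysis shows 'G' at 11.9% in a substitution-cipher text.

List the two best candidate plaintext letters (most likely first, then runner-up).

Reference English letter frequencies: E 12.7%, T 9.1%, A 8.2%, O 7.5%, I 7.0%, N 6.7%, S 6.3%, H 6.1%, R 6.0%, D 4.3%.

Step 1: Observed frequency of 'G' is 11.9%.
Step 2: Compute distances to each reference frequency and sort:
  E (12.7%): difference = 0.8% <-- BEST
  T (9.1%): difference = 2.8% <-- RUNNER-UP
  A (8.2%): difference = 3.7%
  O (7.5%): difference = 4.4%
  I (7.0%): difference = 4.9%
Step 3: Most likely is 'E' (12.7%, diff 0.8%); second most likely is 'T' (9.1%, diff 2.8%).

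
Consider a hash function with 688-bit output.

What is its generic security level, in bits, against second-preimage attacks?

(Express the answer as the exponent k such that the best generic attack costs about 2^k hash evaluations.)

Step 1: The hash has a 688-bit output.
Step 2: Second-preimage resistance means: given a specific input x, it should be infeasible to find a different y with h(y) = h(x).
With a 688-bit output, a generic search for a second preimage costs about 2^688 evaluations (each trial matches the fixed target with probability 2^-688).
Step 3: Security level = 688 bits.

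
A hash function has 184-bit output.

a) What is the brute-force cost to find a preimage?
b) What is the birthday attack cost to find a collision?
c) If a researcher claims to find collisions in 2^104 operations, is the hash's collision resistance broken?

Step 1: Preimage resistance requires brute-force of 2^184 operations.
Step 2: Collision resistance (birthday bound) = 2^(184/2) = 2^92.
Step 3: The claimed attack costs 2^104 operations.
Step 4: Since 2^104 >= 2^92, the claimed attack is no faster than the generic birthday attack, so this does not break collision resistance.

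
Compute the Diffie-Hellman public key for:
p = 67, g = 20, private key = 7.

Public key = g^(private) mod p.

Step 1: A = g^a mod p = 20^7 mod 67.
  20^1 mod 67 = 20
  20^2 mod 67 = (20 * 20) mod 67 = 65
  20^3 mod 67 = (65 * 20) mod 67 = 27
  20^4 mod 67 = (27 * 20) mod 67 = 4
  20^5 mod 67 = (4 * 20) mod 67 = 13
  20^6 mod 67 = (13 * 20) mod 67 = 59
  20^7 mod 67 = (59 * 20) mod 67 = 41
Result: A = 41.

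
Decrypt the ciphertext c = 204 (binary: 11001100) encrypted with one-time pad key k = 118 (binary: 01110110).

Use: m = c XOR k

Step 1: XOR ciphertext with key:
  Ciphertext: 11001100
  Key:        01110110
  XOR:        10111010
Step 2: Plaintext = 10111010 = 186 in decimal.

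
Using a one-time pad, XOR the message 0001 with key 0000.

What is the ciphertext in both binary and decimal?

Step 1: Write out the XOR operation bit by bit:
  Message: 0001
  Key:     0000
  XOR:     0001
Step 2: Convert to decimal: 0001 = 1.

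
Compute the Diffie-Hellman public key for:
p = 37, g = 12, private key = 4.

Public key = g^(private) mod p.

Step 1: A = g^a mod p = 12^4 mod 37.
  12^1 mod 37 = 12
  12^2 mod 37 = (12 * 12) mod 37 = 33
  12^3 mod 37 = (33 * 12) mod 37 = 26
  12^4 mod 37 = (26 * 12) mod 37 = 16
Result: A = 16.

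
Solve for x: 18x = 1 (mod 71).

Step 1: We need x such that 18 * x = 1 (mod 71).
Step 2: Using the extended Euclidean algorithm or trial:
  18 * 4 = 72 = 1 * 71 + 1.
Step 3: Since 72 mod 71 = 1, the inverse is x = 4.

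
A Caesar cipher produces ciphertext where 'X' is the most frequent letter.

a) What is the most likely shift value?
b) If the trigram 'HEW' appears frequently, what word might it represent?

Step 1: In English, 'E' is the most frequent letter (12.7%).
Step 2: The most frequent ciphertext letter is 'X' (position 23).
Step 3: Shift = (23 - 4) mod 26 = 19.
Step 4: Decrypt 'HEW' by shifting back 19:
  H -> O
  E -> L
  W -> D
Step 5: 'HEW' decrypts to 'OLD'.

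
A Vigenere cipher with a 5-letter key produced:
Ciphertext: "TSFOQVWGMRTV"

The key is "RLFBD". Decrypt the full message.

Step 1: Key 'RLFBD' has length 5. Extended key: RLFBDRLFBDRL
Step 2: Decrypt each position:
  T(19) - R(17) = 2 = C
  S(18) - L(11) = 7 = H
  F(5) - F(5) = 0 = A
  O(14) - B(1) = 13 = N
  Q(16) - D(3) = 13 = N
  V(21) - R(17) = 4 = E
  W(22) - L(11) = 11 = L
  G(6) - F(5) = 1 = B
  M(12) - B(1) = 11 = L
  R(17) - D(3) = 14 = O
  T(19) - R(17) = 2 = C
  V(21) - L(11) = 10 = K
Plaintext: CHANNELBLOCK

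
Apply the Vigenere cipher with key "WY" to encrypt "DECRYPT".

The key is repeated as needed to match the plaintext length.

Step 1: Repeat key to match plaintext length:
  Plaintext: DECRYPT
  Key:       WYWYWYW
Step 2: Encrypt each letter:
  D(3) + W(22) = (3+22) mod 26 = 25 = Z
  E(4) + Y(24) = (4+24) mod 26 = 2 = C
  C(2) + W(22) = (2+22) mod 26 = 24 = Y
  R(17) + Y(24) = (17+24) mod 26 = 15 = P
  Y(24) + W(22) = (24+22) mod 26 = 20 = U
  P(15) + Y(24) = (15+24) mod 26 = 13 = N
  T(19) + W(22) = (19+22) mod 26 = 15 = P
Ciphertext: ZCYPUNP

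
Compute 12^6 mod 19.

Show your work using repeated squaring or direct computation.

Step 1: Compute 12^6 mod 19 step by step, reducing modulo 19 at each step.
  12^1 mod 19 = 12
  12^2 mod 19 = (12 * 12) mod 19 = 11
  12^3 mod 19 = (11 * 12) mod 19 = 18
  12^4 mod 19 = (18 * 12) mod 19 = 7
  12^5 mod 19 = (7 * 12) mod 19 = 8
  12^6 mod 19 = (8 * 12) mod 19 = 1
Step 2: Result = 1.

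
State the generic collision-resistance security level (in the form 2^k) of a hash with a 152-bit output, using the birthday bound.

Step 1: The birthday paradox gives collision probability ~50% after sqrt(2^n) = 2^(n/2) hashes.
Step 2: For 152-bit output: 2^(152/2) = 2^76.
Step 3: Approximately 2^76 hash computations needed.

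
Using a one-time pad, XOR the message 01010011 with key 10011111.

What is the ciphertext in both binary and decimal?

Step 1: Write out the XOR operation bit by bit:
  Message: 01010011
  Key:     10011111
  XOR:     11001100
Step 2: Convert to decimal: 11001100 = 204.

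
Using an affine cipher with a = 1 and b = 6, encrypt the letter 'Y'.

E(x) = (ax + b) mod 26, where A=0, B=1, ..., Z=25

Step 1: Convert 'Y' to number: x = 24.
Step 2: E(24) = (1 * 24 + 6) mod 26 = 30 mod 26 = 4.
Step 3: Convert 4 back to letter: E.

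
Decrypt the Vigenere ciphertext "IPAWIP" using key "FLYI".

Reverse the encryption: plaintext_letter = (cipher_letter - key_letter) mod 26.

Step 1: Extend key: FLYIFL
Step 2: Decrypt each letter (c - k) mod 26:
  I(8) - F(5) = (8-5) mod 26 = 3 = D
  P(15) - L(11) = (15-11) mod 26 = 4 = E
  A(0) - Y(24) = (0-24) mod 26 = 2 = C
  W(22) - I(8) = (22-8) mod 26 = 14 = O
  I(8) - F(5) = (8-5) mod 26 = 3 = D
  P(15) - L(11) = (15-11) mod 26 = 4 = E
Plaintext: DECODE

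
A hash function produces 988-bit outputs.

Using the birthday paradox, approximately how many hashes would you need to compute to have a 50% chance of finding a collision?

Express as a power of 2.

Step 1: The birthday paradox gives collision probability ~50% after sqrt(2^n) = 2^(n/2) hashes.
Step 2: For 988-bit output: 2^(988/2) = 2^494.
Step 3: Approximately 2^494 hash computations needed.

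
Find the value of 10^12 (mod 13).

Step 1: Compute 10^12 mod 13 step by step, reducing modulo 13 at each step.
  10^1 mod 13 = 10
  10^2 mod 13 = (10 * 10) mod 13 = 9
  10^3 mod 13 = (9 * 10) mod 13 = 12
  10^4 mod 13 = (12 * 10) mod 13 = 3
  10^5 mod 13 = (3 * 10) mod 13 = 4
  10^6 mod 13 = (4 * 10) mod 13 = 1
  10^7 mod 13 = (1 * 10) mod 13 = 10
  10^8 mod 13 = (10 * 10) mod 13 = 9
  10^9 mod 13 = (9 * 10) mod 13 = 12
  10^10 mod 13 = (12 * 10) mod 13 = 3
  10^11 mod 13 = (3 * 10) mod 13 = 4
  10^12 mod 13 = (4 * 10) mod 13 = 1
Step 2: Result = 1.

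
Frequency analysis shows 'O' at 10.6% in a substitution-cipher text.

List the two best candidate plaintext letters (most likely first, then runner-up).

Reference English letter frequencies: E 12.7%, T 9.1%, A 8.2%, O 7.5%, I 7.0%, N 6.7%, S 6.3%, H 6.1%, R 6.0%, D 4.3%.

Step 1: Observed frequency of 'O' is 10.6%.
Step 2: Compute distances to each reference frequency and sort:
  T (9.1%): difference = 1.5% <-- BEST
  E (12.7%): difference = 2.1% <-- RUNNER-UP
  A (8.2%): difference = 2.4%
  O (7.5%): difference = 3.1%
  I (7.0%): difference = 3.6%
Step 3: Most likely is 'T' (9.1%, diff 1.5%); second most likely is 'E' (12.7%, diff 2.1%).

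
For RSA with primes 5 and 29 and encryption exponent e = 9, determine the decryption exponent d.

Step 1: n = 5 * 29 = 145.
Step 2: phi(n) = 4 * 28 = 112.
Step 3: Find d such that 9 * d = 1 (mod 112).
Step 4: d = 9^(-1) mod 112 = 25.
Verification: 9 * 25 = 225 = 2 * 112 + 1.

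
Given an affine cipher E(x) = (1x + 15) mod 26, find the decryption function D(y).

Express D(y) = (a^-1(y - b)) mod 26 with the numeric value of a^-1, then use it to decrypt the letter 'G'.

Step 1: Find a^-1, the modular inverse of 1 mod 26.
Step 2: We need 1 * a^-1 = 1 (mod 26).
Step 3: 1 * 1 = 1 = 0 * 26 + 1, so a^-1 = 1.
Step 4: D(y) = 1(y - 15) mod 26.
Step 5: Apply to 'G' (y = 6): D(6) = 1 * (6 - 15) mod 26 = 1 * -9 mod 26 = 17 -> 'R'.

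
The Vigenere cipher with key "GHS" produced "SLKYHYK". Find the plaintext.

Step 1: Extend key: GHSGHSG
Step 2: Decrypt each letter (c - k) mod 26:
  S(18) - G(6) = (18-6) mod 26 = 12 = M
  L(11) - H(7) = (11-7) mod 26 = 4 = E
  K(10) - S(18) = (10-18) mod 26 = 18 = S
  Y(24) - G(6) = (24-6) mod 26 = 18 = S
  H(7) - H(7) = (7-7) mod 26 = 0 = A
  Y(24) - S(18) = (24-18) mod 26 = 6 = G
  K(10) - G(6) = (10-6) mod 26 = 4 = E
Plaintext: MESSAGE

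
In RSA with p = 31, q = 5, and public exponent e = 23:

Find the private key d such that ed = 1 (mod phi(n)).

Step 1: n = 31 * 5 = 155.
Step 2: phi(n) = 30 * 4 = 120.
Step 3: Find d such that 23 * d = 1 (mod 120).
Step 4: d = 23^(-1) mod 120 = 47.
Verification: 23 * 47 = 1081 = 9 * 120 + 1.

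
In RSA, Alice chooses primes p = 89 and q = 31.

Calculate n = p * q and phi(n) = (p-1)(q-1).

Step 1: n = p * q = 89 * 31 = 2759.
Step 2: phi(n) = (p-1)(q-1) = 88 * 30 = 2640.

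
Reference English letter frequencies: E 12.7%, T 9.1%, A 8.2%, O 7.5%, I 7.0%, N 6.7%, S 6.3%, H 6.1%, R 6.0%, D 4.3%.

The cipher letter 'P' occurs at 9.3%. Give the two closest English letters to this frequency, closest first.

Step 1: Observed frequency of 'P' is 9.3%.
Step 2: Compute distances to each reference frequency and sort:
  T (9.1%): difference = 0.2% <-- BEST
  A (8.2%): difference = 1.1% <-- RUNNER-UP
  O (7.5%): difference = 1.8%
  I (7.0%): difference = 2.3%
  N (6.7%): difference = 2.6%
Step 3: Most likely is 'T' (9.1%, diff 0.2%); second most likely is 'A' (8.2%, diff 1.1%).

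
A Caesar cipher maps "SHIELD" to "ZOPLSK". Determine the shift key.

Step 1: Compare first letters: S (position 18) -> Z (position 25).
Step 2: Shift = (25 - 18) mod 26 = 7.
The shift value is 7.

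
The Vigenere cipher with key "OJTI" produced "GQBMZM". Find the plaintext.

Step 1: Extend key: OJTIOJ
Step 2: Decrypt each letter (c - k) mod 26:
  G(6) - O(14) = (6-14) mod 26 = 18 = S
  Q(16) - J(9) = (16-9) mod 26 = 7 = H
  B(1) - T(19) = (1-19) mod 26 = 8 = I
  M(12) - I(8) = (12-8) mod 26 = 4 = E
  Z(25) - O(14) = (25-14) mod 26 = 11 = L
  M(12) - J(9) = (12-9) mod 26 = 3 = D
Plaintext: SHIELD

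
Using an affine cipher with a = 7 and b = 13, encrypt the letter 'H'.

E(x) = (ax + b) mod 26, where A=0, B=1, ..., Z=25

Step 1: Convert 'H' to number: x = 7.
Step 2: E(7) = (7 * 7 + 13) mod 26 = 62 mod 26 = 10.
Step 3: Convert 10 back to letter: K.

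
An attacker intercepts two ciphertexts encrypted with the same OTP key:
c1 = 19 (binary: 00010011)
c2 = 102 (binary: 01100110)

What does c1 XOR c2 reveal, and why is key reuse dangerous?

Step 1: c1 XOR c2 = (m1 XOR k) XOR (m2 XOR k).
Step 2: By XOR associativity/commutativity: = m1 XOR m2 XOR k XOR k = m1 XOR m2.
Step 3: 00010011 XOR 01100110 = 01110101 = 117.
Step 4: The key cancels out! An attacker learns m1 XOR m2 = 117, revealing the relationship between plaintexts.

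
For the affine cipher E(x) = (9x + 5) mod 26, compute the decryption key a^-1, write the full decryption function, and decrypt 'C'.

Step 1: Find a^-1, the modular inverse of 9 mod 26.
Step 2: We need 9 * a^-1 = 1 (mod 26).
Step 3: 9 * 3 = 27 = 1 * 26 + 1, so a^-1 = 3.
Step 4: D(y) = 3(y - 5) mod 26.
Step 5: Apply to 'C' (y = 2): D(2) = 3 * (2 - 5) mod 26 = 3 * -3 mod 26 = 17 -> 'R'.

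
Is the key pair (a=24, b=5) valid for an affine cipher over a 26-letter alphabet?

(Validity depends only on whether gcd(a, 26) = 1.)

Step 1: Compute gcd(24, 26).
Step 2: gcd(24, 26) = 2.
Since gcd = 2 != 1, 24 shares a common factor with 26, so it cannot be used.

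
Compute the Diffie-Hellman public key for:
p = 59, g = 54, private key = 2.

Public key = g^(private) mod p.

Step 1: A = g^a mod p = 54^2 mod 59.
  54^1 mod 59 = 54
  54^2 mod 59 = (54 * 54) mod 59 = 25
Result: A = 25.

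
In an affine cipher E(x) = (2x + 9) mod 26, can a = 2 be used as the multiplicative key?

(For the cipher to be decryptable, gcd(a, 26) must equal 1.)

Step 1: Compute gcd(2, 26).
Step 2: gcd(2, 26) = 2.
Since gcd = 2 != 1, 2 shares a common factor with 26, so it cannot be used.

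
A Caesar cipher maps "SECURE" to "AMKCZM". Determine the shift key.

Step 1: Compare first letters: S (position 18) -> A (position 0).
Step 2: Shift = (0 - 18) mod 26 = 8.
The shift value is 8.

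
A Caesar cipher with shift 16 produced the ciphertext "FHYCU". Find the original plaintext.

Step 1: Reverse the shift by subtracting 16 from each letter position.
  F (position 5) -> position (5-16) mod 26 = 15 -> P
  H (position 7) -> position (7-16) mod 26 = 17 -> R
  Y (position 24) -> position (24-16) mod 26 = 8 -> I
  C (position 2) -> position (2-16) mod 26 = 12 -> M
  U (position 20) -> position (20-16) mod 26 = 4 -> E
Decrypted message: PRIME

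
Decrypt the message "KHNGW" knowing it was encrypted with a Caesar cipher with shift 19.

Step 1: Reverse the shift by subtracting 19 from each letter position.
  K (position 10) -> position (10-19) mod 26 = 17 -> R
  H (position 7) -> position (7-19) mod 26 = 14 -> O
  N (position 13) -> position (13-19) mod 26 = 20 -> U
  G (position 6) -> position (6-19) mod 26 = 13 -> N
  W (position 22) -> position (22-19) mod 26 = 3 -> D
Decrypted message: ROUND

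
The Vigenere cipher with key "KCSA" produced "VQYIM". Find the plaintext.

Step 1: Extend key: KCSAK
Step 2: Decrypt each letter (c - k) mod 26:
  V(21) - K(10) = (21-10) mod 26 = 11 = L
  Q(16) - C(2) = (16-2) mod 26 = 14 = O
  Y(24) - S(18) = (24-18) mod 26 = 6 = G
  I(8) - A(0) = (8-0) mod 26 = 8 = I
  M(12) - K(10) = (12-10) mod 26 = 2 = C
Plaintext: LOGIC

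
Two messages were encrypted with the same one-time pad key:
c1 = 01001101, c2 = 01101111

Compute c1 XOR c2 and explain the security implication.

Step 1: c1 XOR c2 = (m1 XOR k) XOR (m2 XOR k).
Step 2: By XOR associativity/commutativity: = m1 XOR m2 XOR k XOR k = m1 XOR m2.
Step 3: 01001101 XOR 01101111 = 00100010 = 34.
Step 4: The key cancels out! An attacker learns m1 XOR m2 = 34, revealing the relationship between plaintexts.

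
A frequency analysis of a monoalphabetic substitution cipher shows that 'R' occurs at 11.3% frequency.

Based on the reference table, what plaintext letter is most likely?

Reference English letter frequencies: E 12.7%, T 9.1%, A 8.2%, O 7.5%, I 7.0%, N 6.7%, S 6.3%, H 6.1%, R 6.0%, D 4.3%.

Step 1: The observed frequency is 11.3%.
Step 2: Compare with English frequencies:
  E: 12.7% (difference: 1.4%) <-- closest
  T: 9.1% (difference: 2.2%)
  A: 8.2% (difference: 3.1%)
  O: 7.5% (difference: 3.8%)
  I: 7.0% (difference: 4.3%)
  N: 6.7% (difference: 4.6%)
  S: 6.3% (difference: 5.0%)
  H: 6.1% (difference: 5.2%)
  R: 6.0% (difference: 5.3%)
  D: 4.3% (difference: 7.0%)
Step 3: 'R' most likely represents 'E' (frequency 12.7%).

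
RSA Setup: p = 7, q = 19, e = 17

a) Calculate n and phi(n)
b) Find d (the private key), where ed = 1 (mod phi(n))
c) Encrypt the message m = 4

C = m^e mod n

Step 1: n = 7 * 19 = 133.
Step 2: phi(n) = (7-1)(19-1) = 6 * 18 = 108.
Step 3: Find d = 17^(-1) mod 108 = 89.
  Verify: 17 * 89 = 1513 = 1 (mod 108).
Step 4: C = 4^17 mod 133 = 100.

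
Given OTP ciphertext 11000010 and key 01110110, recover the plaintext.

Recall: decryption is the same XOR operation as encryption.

Step 1: XOR ciphertext with key:
  Ciphertext: 11000010
  Key:        01110110
  XOR:        10110100
Step 2: Plaintext = 10110100 = 180 in decimal.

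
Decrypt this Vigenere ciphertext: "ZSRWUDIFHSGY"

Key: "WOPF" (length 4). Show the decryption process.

Step 1: Key 'WOPF' has length 4. Extended key: WOPFWOPFWOPF
Step 2: Decrypt each position:
  Z(25) - W(22) = 3 = D
  S(18) - O(14) = 4 = E
  R(17) - P(15) = 2 = C
  W(22) - F(5) = 17 = R
  U(20) - W(22) = 24 = Y
  D(3) - O(14) = 15 = P
  I(8) - P(15) = 19 = T
  F(5) - F(5) = 0 = A
  H(7) - W(22) = 11 = L
  S(18) - O(14) = 4 = E
  G(6) - P(15) = 17 = R
  Y(24) - F(5) = 19 = T
Plaintext: DECRYPTALERT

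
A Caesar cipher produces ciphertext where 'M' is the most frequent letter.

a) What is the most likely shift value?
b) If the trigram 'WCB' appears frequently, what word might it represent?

Step 1: In English, 'E' is the most frequent letter (12.7%).
Step 2: The most frequent ciphertext letter is 'M' (position 12).
Step 3: Shift = (12 - 4) mod 26 = 8.
Step 4: Decrypt 'WCB' by shifting back 8:
  W -> O
  C -> U
  B -> T
Step 5: 'WCB' decrypts to 'OUT'.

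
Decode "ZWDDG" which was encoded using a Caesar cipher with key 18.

Step 1: Reverse the shift by subtracting 18 from each letter position.
  Z (position 25) -> position (25-18) mod 26 = 7 -> H
  W (position 22) -> position (22-18) mod 26 = 4 -> E
  D (position 3) -> position (3-18) mod 26 = 11 -> L
  D (position 3) -> position (3-18) mod 26 = 11 -> L
  G (position 6) -> position (6-18) mod 26 = 14 -> O
Decrypted message: HELLO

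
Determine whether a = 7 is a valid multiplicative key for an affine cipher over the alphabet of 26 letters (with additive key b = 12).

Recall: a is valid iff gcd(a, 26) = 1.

Step 1: Compute gcd(7, 26).
Step 2: gcd(7, 26) = 1.
Since gcd = 1, 7 is coprime with 26, so it is a valid key.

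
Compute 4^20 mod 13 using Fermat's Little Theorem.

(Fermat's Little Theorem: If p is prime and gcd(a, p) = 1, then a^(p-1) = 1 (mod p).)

Step 1: Since 13 is prime, by Fermat's Little Theorem: 4^12 = 1 (mod 13).
Step 2: Reduce exponent: 20 mod 12 = 8.
Step 3: So 4^20 = 4^8 (mod 13).
Step 4: 4^8 mod 13 = 3.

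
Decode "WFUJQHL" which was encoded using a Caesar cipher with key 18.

Step 1: Reverse the shift by subtracting 18 from each letter position.
  W (position 22) -> position (22-18) mod 26 = 4 -> E
  F (position 5) -> position (5-18) mod 26 = 13 -> N
  U (position 20) -> position (20-18) mod 26 = 2 -> C
  J (position 9) -> position (9-18) mod 26 = 17 -> R
  Q (position 16) -> position (16-18) mod 26 = 24 -> Y
  H (position 7) -> position (7-18) mod 26 = 15 -> P
  L (position 11) -> position (11-18) mod 26 = 19 -> T
Decrypted message: ENCRYPT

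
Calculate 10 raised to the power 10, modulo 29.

Step 1: Compute 10^10 mod 29 step by step, reducing modulo 29 at each step.
  10^1 mod 29 = 10
  10^2 mod 29 = (10 * 10) mod 29 = 13
  10^3 mod 29 = (13 * 10) mod 29 = 14
  10^4 mod 29 = (14 * 10) mod 29 = 24
  10^5 mod 29 = (24 * 10) mod 29 = 8
  10^6 mod 29 = (8 * 10) mod 29 = 22
  10^7 mod 29 = (22 * 10) mod 29 = 17
  10^8 mod 29 = (17 * 10) mod 29 = 25
  10^9 mod 29 = (25 * 10) mod 29 = 18
  10^10 mod 29 = (18 * 10) mod 29 = 6
Step 2: Result = 6.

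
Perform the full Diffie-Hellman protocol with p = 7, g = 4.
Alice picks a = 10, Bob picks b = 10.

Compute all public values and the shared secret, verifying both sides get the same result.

Step 1: A = g^a mod p = 4^10 mod 7 = 4.
Step 2: B = g^b mod p = 4^10 mod 7 = 4.
Step 3: Alice computes s = B^a mod p = 4^10 mod 7 = 4.
Step 4: Bob computes s = A^b mod p = 4^10 mod 7 = 4.
Both sides agree: shared secret = 4.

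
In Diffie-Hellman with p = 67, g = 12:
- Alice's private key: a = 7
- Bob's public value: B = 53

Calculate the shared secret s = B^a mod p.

Step 1: s = B^a mod p = 53^7 mod 67.
  53^1 mod 67 = 53
  53^2 mod 67 = (53 * 53) mod 67 = 62
  53^3 mod 67 = (62 * 53) mod 67 = 3
  53^4 mod 67 = (3 * 53) mod 67 = 25
  53^5 mod 67 = (25 * 53) mod 67 = 52
  53^6 mod 67 = (52 * 53) mod 67 = 9
  53^7 mod 67 = (9 * 53) mod 67 = 8
Result: shared secret = 8.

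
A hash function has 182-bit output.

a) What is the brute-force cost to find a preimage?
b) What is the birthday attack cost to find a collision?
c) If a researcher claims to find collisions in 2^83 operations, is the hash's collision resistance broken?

Step 1: Preimage resistance requires brute-force of 2^182 operations.
Step 2: Collision resistance (birthday bound) = 2^(182/2) = 2^91.
Step 3: The claimed attack costs 2^83 operations.
Step 4: Since 2^83 < 2^91, the claimed attack beats the generic birthday bound, so collision resistance is broken.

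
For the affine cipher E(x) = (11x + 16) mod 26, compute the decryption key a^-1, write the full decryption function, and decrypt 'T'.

Step 1: Find a^-1, the modular inverse of 11 mod 26.
Step 2: We need 11 * a^-1 = 1 (mod 26).
Step 3: 11 * 19 = 209 = 8 * 26 + 1, so a^-1 = 19.
Step 4: D(y) = 19(y - 16) mod 26.
Step 5: Apply to 'T' (y = 19): D(19) = 19 * (19 - 16) mod 26 = 19 * 3 mod 26 = 5 -> 'F'.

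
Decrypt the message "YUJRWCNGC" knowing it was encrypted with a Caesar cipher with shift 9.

Step 1: Reverse the shift by subtracting 9 from each letter position.
  Y (position 24) -> position (24-9) mod 26 = 15 -> P
  U (position 20) -> position (20-9) mod 26 = 11 -> L
  J (position 9) -> position (9-9) mod 26 = 0 -> A
  R (position 17) -> position (17-9) mod 26 = 8 -> I
  W (position 22) -> position (22-9) mod 26 = 13 -> N
  C (position 2) -> position (2-9) mod 26 = 19 -> T
  N (position 13) -> position (13-9) mod 26 = 4 -> E
  G (position 6) -> position (6-9) mod 26 = 23 -> X
  C (position 2) -> position (2-9) mod 26 = 19 -> T
Decrypted message: PLAINTEXT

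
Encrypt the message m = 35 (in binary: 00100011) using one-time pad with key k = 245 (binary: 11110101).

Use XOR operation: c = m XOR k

Step 1: Write out the XOR operation bit by bit:
  Message: 00100011
  Key:     11110101
  XOR:     11010110
Step 2: Convert to decimal: 11010110 = 214.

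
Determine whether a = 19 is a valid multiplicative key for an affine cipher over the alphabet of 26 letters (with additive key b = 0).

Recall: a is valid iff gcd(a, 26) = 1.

Step 1: Compute gcd(19, 26).
Step 2: gcd(19, 26) = 1.
Since gcd = 1, 19 is coprime with 26, so it is a valid key.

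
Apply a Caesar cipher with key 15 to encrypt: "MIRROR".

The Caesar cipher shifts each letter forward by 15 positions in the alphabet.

Step 1: For each letter, shift forward by 15 positions (mod 26).
  M (position 12) -> position (12+15) mod 26 = 1 -> B
  I (position 8) -> position (8+15) mod 26 = 23 -> X
  R (position 17) -> position (17+15) mod 26 = 6 -> G
  R (position 17) -> position (17+15) mod 26 = 6 -> G
  O (position 14) -> position (14+15) mod 26 = 3 -> D
  R (position 17) -> position (17+15) mod 26 = 6 -> G
Result: BXGGDG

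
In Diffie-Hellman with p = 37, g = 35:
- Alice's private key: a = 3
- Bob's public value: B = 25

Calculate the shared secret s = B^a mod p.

Step 1: s = B^a mod p = 25^3 mod 37.
  25^1 mod 37 = 25
  25^2 mod 37 = (25 * 25) mod 37 = 33
  25^3 mod 37 = (33 * 25) mod 37 = 11
Result: shared secret = 11.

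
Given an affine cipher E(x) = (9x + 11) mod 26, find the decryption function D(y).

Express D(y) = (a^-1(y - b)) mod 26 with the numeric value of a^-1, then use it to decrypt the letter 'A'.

Step 1: Find a^-1, the modular inverse of 9 mod 26.
Step 2: We need 9 * a^-1 = 1 (mod 26).
Step 3: 9 * 3 = 27 = 1 * 26 + 1, so a^-1 = 3.
Step 4: D(y) = 3(y - 11) mod 26.
Step 5: Apply to 'A' (y = 0): D(0) = 3 * (0 - 11) mod 26 = 3 * -11 mod 26 = 19 -> 'T'.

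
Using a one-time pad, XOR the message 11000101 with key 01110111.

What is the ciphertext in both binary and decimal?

Step 1: Write out the XOR operation bit by bit:
  Message: 11000101
  Key:     01110111
  XOR:     10110010
Step 2: Convert to decimal: 10110010 = 178.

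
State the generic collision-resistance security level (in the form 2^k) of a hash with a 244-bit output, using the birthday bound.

Step 1: The birthday paradox gives collision probability ~50% after sqrt(2^n) = 2^(n/2) hashes.
Step 2: For 244-bit output: 2^(244/2) = 2^122.
Step 3: Approximately 2^122 hash computations needed.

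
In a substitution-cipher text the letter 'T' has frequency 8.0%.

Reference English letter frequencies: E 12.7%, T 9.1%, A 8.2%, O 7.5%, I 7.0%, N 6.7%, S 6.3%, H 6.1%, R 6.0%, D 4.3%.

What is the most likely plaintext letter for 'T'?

Step 1: The observed frequency is 8.0%.
Step 2: Compare with English frequencies:
  E: 12.7% (difference: 4.7%)
  T: 9.1% (difference: 1.1%)
  A: 8.2% (difference: 0.2%) <-- closest
  O: 7.5% (difference: 0.5%)
  I: 7.0% (difference: 1.0%)
  N: 6.7% (difference: 1.3%)
  S: 6.3% (difference: 1.7%)
  H: 6.1% (difference: 1.9%)
  R: 6.0% (difference: 2.0%)
  D: 4.3% (difference: 3.7%)
Step 3: 'T' most likely represents 'A' (frequency 8.2%).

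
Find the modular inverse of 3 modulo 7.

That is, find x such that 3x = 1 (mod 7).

Step 1: We need x such that 3 * x = 1 (mod 7).
Step 2: Using the extended Euclidean algorithm or trial:
  3 * 5 = 15 = 2 * 7 + 1.
Step 3: Since 15 mod 7 = 1, the inverse is x = 5.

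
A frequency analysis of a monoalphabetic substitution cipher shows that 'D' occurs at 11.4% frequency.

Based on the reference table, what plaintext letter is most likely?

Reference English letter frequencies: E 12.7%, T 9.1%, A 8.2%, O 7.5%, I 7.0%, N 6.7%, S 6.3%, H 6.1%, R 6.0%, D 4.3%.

Step 1: The observed frequency is 11.4%.
Step 2: Compare with English frequencies:
  E: 12.7% (difference: 1.3%) <-- closest
  T: 9.1% (difference: 2.3%)
  A: 8.2% (difference: 3.2%)
  O: 7.5% (difference: 3.9%)
  I: 7.0% (difference: 4.4%)
  N: 6.7% (difference: 4.7%)
  S: 6.3% (difference: 5.1%)
  H: 6.1% (difference: 5.3%)
  R: 6.0% (difference: 5.4%)
  D: 4.3% (difference: 7.1%)
Step 3: 'D' most likely represents 'E' (frequency 12.7%).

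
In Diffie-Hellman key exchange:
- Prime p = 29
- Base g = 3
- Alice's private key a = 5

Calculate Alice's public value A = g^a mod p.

Step 1: A = g^a mod p = 3^5 mod 29.
  3^1 mod 29 = 3
  3^2 mod 29 = (3 * 3) mod 29 = 9
  3^3 mod 29 = (9 * 3) mod 29 = 27
  3^4 mod 29 = (27 * 3) mod 29 = 23
  3^5 mod 29 = (23 * 3) mod 29 = 11
Result: A = 11.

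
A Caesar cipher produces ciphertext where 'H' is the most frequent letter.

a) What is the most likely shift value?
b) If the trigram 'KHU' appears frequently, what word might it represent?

Step 1: In English, 'E' is the most frequent letter (12.7%).
Step 2: The most frequent ciphertext letter is 'H' (position 7).
Step 3: Shift = (7 - 4) mod 26 = 3.
Step 4: Decrypt 'KHU' by shifting back 3:
  K -> H
  H -> E
  U -> R
Step 5: 'KHU' decrypts to 'HER'.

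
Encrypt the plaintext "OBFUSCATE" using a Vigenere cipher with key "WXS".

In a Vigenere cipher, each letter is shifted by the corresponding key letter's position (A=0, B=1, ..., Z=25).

Step 1: Repeat key to match plaintext length:
  Plaintext: OBFUSCATE
  Key:       WXSWXSWXS
Step 2: Encrypt each letter:
  O(14) + W(22) = (14+22) mod 26 = 10 = K
  B(1) + X(23) = (1+23) mod 26 = 24 = Y
  F(5) + S(18) = (5+18) mod 26 = 23 = X
  U(20) + W(22) = (20+22) mod 26 = 16 = Q
  S(18) + X(23) = (18+23) mod 26 = 15 = P
  C(2) + S(18) = (2+18) mod 26 = 20 = U
  A(0) + W(22) = (0+22) mod 26 = 22 = W
  T(19) + X(23) = (19+23) mod 26 = 16 = Q
  E(4) + S(18) = (4+18) mod 26 = 22 = W
Ciphertext: KYXQPUWQW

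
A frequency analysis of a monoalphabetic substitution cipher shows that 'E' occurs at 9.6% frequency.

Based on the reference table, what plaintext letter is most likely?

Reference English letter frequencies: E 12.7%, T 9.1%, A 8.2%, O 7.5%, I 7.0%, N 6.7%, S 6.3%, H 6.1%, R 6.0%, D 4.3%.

Step 1: The observed frequency is 9.6%.
Step 2: Compare with English frequencies:
  E: 12.7% (difference: 3.1%)
  T: 9.1% (difference: 0.5%) <-- closest
  A: 8.2% (difference: 1.4%)
  O: 7.5% (difference: 2.1%)
  I: 7.0% (difference: 2.6%)
  N: 6.7% (difference: 2.9%)
  S: 6.3% (difference: 3.3%)
  H: 6.1% (difference: 3.5%)
  R: 6.0% (difference: 3.6%)
  D: 4.3% (difference: 5.3%)
Step 3: 'E' most likely represents 'T' (frequency 9.1%).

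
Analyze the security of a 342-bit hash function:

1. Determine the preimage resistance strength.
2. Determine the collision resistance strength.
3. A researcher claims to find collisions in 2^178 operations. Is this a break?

Step 1: Preimage resistance requires brute-force of 2^342 operations.
Step 2: Collision resistance (birthday bound) = 2^(342/2) = 2^171.
Step 3: The claimed attack costs 2^178 operations.
Step 4: Since 2^178 >= 2^171, the claimed attack is no faster than the generic birthday attack, so this does not break collision resistance.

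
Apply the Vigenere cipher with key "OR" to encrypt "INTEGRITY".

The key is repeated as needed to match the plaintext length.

Step 1: Repeat key to match plaintext length:
  Plaintext: INTEGRITY
  Key:       ORORORORO
Step 2: Encrypt each letter:
  I(8) + O(14) = (8+14) mod 26 = 22 = W
  N(13) + R(17) = (13+17) mod 26 = 4 = E
  T(19) + O(14) = (19+14) mod 26 = 7 = H
  E(4) + R(17) = (4+17) mod 26 = 21 = V
  G(6) + O(14) = (6+14) mod 26 = 20 = U
  R(17) + R(17) = (17+17) mod 26 = 8 = I
  I(8) + O(14) = (8+14) mod 26 = 22 = W
  T(19) + R(17) = (19+17) mod 26 = 10 = K
  Y(24) + O(14) = (24+14) mod 26 = 12 = M
Ciphertext: WEHVUIWKM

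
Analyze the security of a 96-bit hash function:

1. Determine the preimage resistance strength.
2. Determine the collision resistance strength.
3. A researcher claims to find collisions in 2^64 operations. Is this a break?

Step 1: Preimage resistance requires brute-force of 2^96 operations.
Step 2: Collision resistance (birthday bound) = 2^(96/2) = 2^48.
Step 3: The claimed attack costs 2^64 operations.
Step 4: Since 2^64 >= 2^48, the claimed attack is no faster than the generic birthday attack, so this does not break collision resistance.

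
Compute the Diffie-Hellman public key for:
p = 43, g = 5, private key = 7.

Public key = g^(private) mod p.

Step 1: A = g^a mod p = 5^7 mod 43.
  5^1 mod 43 = 5
  5^2 mod 43 = (5 * 5) mod 43 = 25
  5^3 mod 43 = (25 * 5) mod 43 = 39
  5^4 mod 43 = (39 * 5) mod 43 = 23
  5^5 mod 43 = (23 * 5) mod 43 = 29
  5^6 mod 43 = (29 * 5) mod 43 = 16
  5^7 mod 43 = (16 * 5) mod 43 = 37
Result: A = 37.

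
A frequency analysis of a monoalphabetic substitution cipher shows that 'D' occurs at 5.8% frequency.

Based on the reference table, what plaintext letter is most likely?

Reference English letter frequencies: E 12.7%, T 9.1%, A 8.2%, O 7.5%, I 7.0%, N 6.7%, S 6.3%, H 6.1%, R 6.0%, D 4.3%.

Step 1: The observed frequency is 5.8%.
Step 2: Compare with English frequencies:
  E: 12.7% (difference: 6.9%)
  T: 9.1% (difference: 3.3%)
  A: 8.2% (difference: 2.4%)
  O: 7.5% (difference: 1.7%)
  I: 7.0% (difference: 1.2%)
  N: 6.7% (difference: 0.9%)
  S: 6.3% (difference: 0.5%)
  H: 6.1% (difference: 0.3%)
  R: 6.0% (difference: 0.2%) <-- closest
  D: 4.3% (difference: 1.5%)
Step 3: 'D' most likely represents 'R' (frequency 6.0%).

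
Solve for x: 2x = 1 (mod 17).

Step 1: We need x such that 2 * x = 1 (mod 17).
Step 2: Using the extended Euclidean algorithm or trial:
  2 * 9 = 18 = 1 * 17 + 1.
Step 3: Since 18 mod 17 = 1, the inverse is x = 9.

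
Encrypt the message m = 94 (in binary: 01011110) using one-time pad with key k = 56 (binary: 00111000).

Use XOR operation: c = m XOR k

Step 1: Write out the XOR operation bit by bit:
  Message: 01011110
  Key:     00111000
  XOR:     01100110
Step 2: Convert to decimal: 01100110 = 102.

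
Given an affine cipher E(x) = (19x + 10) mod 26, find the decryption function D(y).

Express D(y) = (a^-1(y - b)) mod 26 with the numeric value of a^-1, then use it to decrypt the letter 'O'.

Step 1: Find a^-1, the modular inverse of 19 mod 26.
Step 2: We need 19 * a^-1 = 1 (mod 26).
Step 3: 19 * 11 = 209 = 8 * 26 + 1, so a^-1 = 11.
Step 4: D(y) = 11(y - 10) mod 26.
Step 5: Apply to 'O' (y = 14): D(14) = 11 * (14 - 10) mod 26 = 11 * 4 mod 26 = 18 -> 'S'.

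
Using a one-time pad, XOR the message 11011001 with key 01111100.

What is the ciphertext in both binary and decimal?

Step 1: Write out the XOR operation bit by bit:
  Message: 11011001
  Key:     01111100
  XOR:     10100101
Step 2: Convert to decimal: 10100101 = 165.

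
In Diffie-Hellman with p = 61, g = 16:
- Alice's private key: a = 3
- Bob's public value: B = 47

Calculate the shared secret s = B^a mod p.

Step 1: s = B^a mod p = 47^3 mod 61.
  47^1 mod 61 = 47
  47^2 mod 61 = (47 * 47) mod 61 = 13
  47^3 mod 61 = (13 * 47) mod 61 = 1
Result: shared secret = 1.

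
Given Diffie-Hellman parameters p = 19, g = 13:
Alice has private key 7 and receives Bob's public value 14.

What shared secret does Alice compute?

Step 1: s = B^a mod p = 14^7 mod 19.
  14^1 mod 19 = 14
  14^2 mod 19 = (14 * 14) mod 19 = 6
  14^3 mod 19 = (6 * 14) mod 19 = 8
  14^4 mod 19 = (8 * 14) mod 19 = 17
  14^5 mod 19 = (17 * 14) mod 19 = 10
  14^6 mod 19 = (10 * 14) mod 19 = 7
  14^7 mod 19 = (7 * 14) mod 19 = 3
Result: shared secret = 3.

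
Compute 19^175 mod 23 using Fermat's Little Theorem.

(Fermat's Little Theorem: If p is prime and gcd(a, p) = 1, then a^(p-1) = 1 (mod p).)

Step 1: Since 23 is prime, by Fermat's Little Theorem: 19^22 = 1 (mod 23).
Step 2: Reduce exponent: 175 mod 22 = 21.
Step 3: So 19^175 = 19^21 (mod 23).
Step 4: 19^21 mod 23 = 17.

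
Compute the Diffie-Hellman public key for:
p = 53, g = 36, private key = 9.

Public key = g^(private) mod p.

Step 1: A = g^a mod p = 36^9 mod 53.
  36^1 mod 53 = 36
  36^2 mod 53 = (36 * 36) mod 53 = 24
  36^3 mod 53 = (24 * 36) mod 53 = 16
  36^4 mod 53 = (16 * 36) mod 53 = 46
  36^5 mod 53 = (46 * 36) mod 53 = 13
  36^6 mod 53 = (13 * 36) mod 53 = 44
  36^7 mod 53 = (44 * 36) mod 53 = 47
  36^8 mod 53 = (47 * 36) mod 53 = 49
  36^9 mod 53 = (49 * 36) mod 53 = 15
Result: A = 15.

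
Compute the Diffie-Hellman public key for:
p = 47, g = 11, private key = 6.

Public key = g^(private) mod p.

Step 1: A = g^a mod p = 11^6 mod 47.
  11^1 mod 47 = 11
  11^2 mod 47 = (11 * 11) mod 47 = 27
  11^3 mod 47 = (27 * 11) mod 47 = 15
  11^4 mod 47 = (15 * 11) mod 47 = 24
  11^5 mod 47 = (24 * 11) mod 47 = 29
  11^6 mod 47 = (29 * 11) mod 47 = 37
Result: A = 37.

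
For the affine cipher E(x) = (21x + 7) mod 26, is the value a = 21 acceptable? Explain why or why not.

Step 1: Compute gcd(21, 26).
Step 2: gcd(21, 26) = 1.
Since gcd = 1, 21 is coprime with 26, so it is a valid key.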